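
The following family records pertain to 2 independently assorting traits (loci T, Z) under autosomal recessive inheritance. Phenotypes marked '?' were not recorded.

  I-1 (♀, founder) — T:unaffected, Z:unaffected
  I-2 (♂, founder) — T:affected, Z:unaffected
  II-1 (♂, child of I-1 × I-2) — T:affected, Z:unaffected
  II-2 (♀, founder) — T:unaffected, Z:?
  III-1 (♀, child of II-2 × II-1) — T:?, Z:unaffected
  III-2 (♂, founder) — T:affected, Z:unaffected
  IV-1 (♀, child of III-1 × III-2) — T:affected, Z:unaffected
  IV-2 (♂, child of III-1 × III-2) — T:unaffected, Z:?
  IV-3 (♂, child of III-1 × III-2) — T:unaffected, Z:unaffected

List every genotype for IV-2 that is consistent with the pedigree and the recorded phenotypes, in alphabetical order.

T/I-1 un ·: Tt
T/I-2 aff ·: tt
T/II-1 aff I-1×I-2: tt
T/II-2 un ·: TT|Tt
T/III-1 ? II-2×II-1: Tt
T/III-2 aff ·: tt
T/IV-1 aff III-1×III-2: tt
T/IV-2 un III-1×III-2: Tt
T/IV-3 un III-1×III-2: Tt
⇒ T over [I-1,I-2,II-1,II-2,III-1,III-2,IV-1,IV-2,IV-3]: 2 consistent
Z/I-1 un ·: ZZ|Zz
Z/I-2 un ·: ZZ|Zz
Z/II-1 un I-1×I-2: ZZ|Zz
Z/II-2 ? ·: ZZ|Zz|zz
Z/III-1 un II-2×II-1: ZZ|Zz
Z/III-2 un ·: ZZ|Zz
Z/IV-1 un III-1×III-2: ZZ|Zz
Z/IV-2 ? III-1×III-2: ZZ|Zz|zz
Z/IV-3 un III-1×III-2: ZZ|Zz
⇒ Z over [I-1,I-2,II-1,II-2,III-1,III-2,IV-1,IV-2,IV-3]: 466 consistent

IV-2 ∈ {Tt ZZ, Tt Zz, Tt zz}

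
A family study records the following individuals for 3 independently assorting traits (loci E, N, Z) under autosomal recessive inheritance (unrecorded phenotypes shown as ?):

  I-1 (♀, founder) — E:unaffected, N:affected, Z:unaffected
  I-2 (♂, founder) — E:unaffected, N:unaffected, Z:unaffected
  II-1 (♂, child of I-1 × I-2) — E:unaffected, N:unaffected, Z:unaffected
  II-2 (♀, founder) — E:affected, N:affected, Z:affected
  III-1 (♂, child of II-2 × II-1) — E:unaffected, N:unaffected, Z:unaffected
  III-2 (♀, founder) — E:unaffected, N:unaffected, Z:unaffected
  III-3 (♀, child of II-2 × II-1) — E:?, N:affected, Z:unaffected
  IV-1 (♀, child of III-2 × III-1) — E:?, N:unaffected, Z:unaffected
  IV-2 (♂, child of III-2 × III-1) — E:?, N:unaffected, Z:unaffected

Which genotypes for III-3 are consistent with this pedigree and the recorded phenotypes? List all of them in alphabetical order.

E/I-1 un ·: EE|Ee
E/I-2 un ·: EE|Ee
E/II-1 un I-1×I-2: EE|Ee
E/II-2 aff ·: ee
E/III-1 un II-2×II-1: Ee
E/III-2 un ·: EE|Ee
E/III-3 ? II-2×II-1: Ee|ee
E/IV-1 ? III-2×III-1: EE|Ee|ee
E/IV-2 ? III-2×III-1: EE|Ee|ee
⇒ E over [I-1,I-2,II-1,II-2,III-1,III-2,III-3,IV-1,IV-2]: 130 consistent
N/I-1 aff ·: nn
N/I-2 un ·: NN|Nn
N/II-1 un I-1×I-2: Nn
N/II-2 aff ·: nn
N/III-1 un II-2×II-1: Nn
N/III-2 un ·: NN|Nn
N/III-3 aff II-2×II-1: nn
N/IV-1 un III-2×III-1: NN|Nn
N/IV-2 un III-2×III-1: NN|Nn
⇒ N over [I-1,I-2,II-1,II-2,III-1,III-2,III-3,IV-1,IV-2]: 16 consistent
Z/I-1 un ·: ZZ|Zz
Z/I-2 un ·: ZZ|Zz
Z/II-1 un I-1×I-2: ZZ|Zz
Z/II-2 aff ·: zz
Z/III-1 un II-2×II-1: Zz
Z/III-2 un ·: ZZ|Zz
Z/III-3 un II-2×II-1: Zz
Z/IV-1 un III-2×III-1: ZZ|Zz
Z/IV-2 un III-2×III-1: ZZ|Zz
⇒ Z over [I-1,I-2,II-1,II-2,III-1,III-2,III-3,IV-1,IV-2]: 56 consistent

III-3 ∈ {Ee nn Zz, ee nn Zz}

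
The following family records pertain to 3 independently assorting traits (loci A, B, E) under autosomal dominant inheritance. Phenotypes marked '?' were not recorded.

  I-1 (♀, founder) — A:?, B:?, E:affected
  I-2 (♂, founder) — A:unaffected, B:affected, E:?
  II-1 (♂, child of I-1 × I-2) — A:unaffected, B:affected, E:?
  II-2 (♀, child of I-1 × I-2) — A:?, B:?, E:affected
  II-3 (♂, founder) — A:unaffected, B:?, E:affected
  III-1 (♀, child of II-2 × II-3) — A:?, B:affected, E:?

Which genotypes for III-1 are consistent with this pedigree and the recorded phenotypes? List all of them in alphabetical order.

A/I-1 ? ·: aa|Aa
A/I-2 un ·: aa
A/II-1 un I-1×I-2: aa
A/II-2 ? I-1×I-2: aa|Aa
A/II-3 un ·: aa
A/III-1 ? II-2×II-3: aa|Aa
⇒ A over [I-1,I-2,II-1,II-2,II-3,III-1]: 4 consistent
B/I-1 ? ·: bb|Bb|BB
B/I-2 aff ·: Bb|BB
B/II-1 aff I-1×I-2: Bb|BB
B/II-2 ? I-1×I-2: bb|Bb|BB
B/II-3 ? ·: bb|Bb|BB
B/III-1 aff II-2×II-3: Bb|BB
⇒ B over [I-1,I-2,II-1,II-2,II-3,III-1]: 74 consistent
E/I-1 aff ·: Ee|EE
E/I-2 ? ·: ee|Ee|EE
E/II-1 ? I-1×I-2: ee|Ee|EE
E/II-2 aff I-1×I-2: Ee|EE
E/II-3 aff ·: Ee|EE
E/III-1 ? II-2×II-3: ee|Ee|EE
⇒ E over [I-1,I-2,II-1,II-2,II-3,III-1]: 74 consistent

III-1 ∈ {Aa BB EE, Aa BB Ee, Aa BB ee, Aa Bb EE, Aa Bb Ee, Aa Bb ee, aa BB EE, aa BB Ee, aa BB ee, aa Bb EE, aa Bb Ee, aa Bb ee}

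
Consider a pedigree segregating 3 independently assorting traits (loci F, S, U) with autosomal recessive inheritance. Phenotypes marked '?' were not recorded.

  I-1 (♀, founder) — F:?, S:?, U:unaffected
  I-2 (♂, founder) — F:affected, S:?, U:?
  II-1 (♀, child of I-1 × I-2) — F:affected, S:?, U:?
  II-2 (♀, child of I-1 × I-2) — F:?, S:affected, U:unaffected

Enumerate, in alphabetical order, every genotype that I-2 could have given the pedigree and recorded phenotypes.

I-2 ∈ {ff Ss UU, ff Ss Uu, ff Ss uu, ff ss UU, ff ss Uu, ff ss uu}

F/I-1 ? ·: Ff|ff
F/I-2 aff ·: ff
F/II-1 aff I-1×I-2: ff
F/II-2 ? I-1×I-2: Ff|ff
⇒ F over [I-1,I-2,II-1,II-2]: 3 consistent
S/I-1 ? ·: Ss|ss
S/I-2 ? ·: Ss|ss
S/II-1 ? I-1×I-2: SS|Ss|ss
S/II-2 aff I-1×I-2: ss
⇒ S over [I-1,I-2,II-1,II-2]: 8 consistent
U/I-1 un ·: UU|Uu
U/I-2 ? ·: UU|Uu|uu
U/II-1 ? I-1×I-2: UU|Uu|uu
U/II-2 un I-1×I-2: UU|Uu
⇒ U over [I-1,I-2,II-1,II-2]: 18 consistent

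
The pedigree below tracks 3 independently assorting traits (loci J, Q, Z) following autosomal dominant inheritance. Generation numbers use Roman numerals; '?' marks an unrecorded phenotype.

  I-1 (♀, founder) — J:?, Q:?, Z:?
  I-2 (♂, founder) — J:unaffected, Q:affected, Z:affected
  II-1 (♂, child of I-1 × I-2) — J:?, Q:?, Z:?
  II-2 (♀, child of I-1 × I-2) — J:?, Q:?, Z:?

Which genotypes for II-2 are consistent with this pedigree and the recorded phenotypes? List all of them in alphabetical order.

II-2 ∈ {Jj QQ ZZ, Jj QQ Zz, Jj QQ zz, Jj Qq ZZ, Jj Qq Zz, Jj Qq zz, Jj qq ZZ, Jj qq Zz, Jj qq zz, jj QQ ZZ, jj QQ Zz, jj QQ zz, jj Qq ZZ, jj Qq Zz, jj Qq zz, jj qq ZZ, jj qq Zz, jj qq zz}

J/I-1 ? ·: jj|Jj|JJ
J/I-2 un ·: jj
J/II-1 ? I-1×I-2: jj|Jj
J/II-2 ? I-1×I-2: jj|Jj
⇒ J over [I-1,I-2,II-1,II-2]: 6 consistent
Q/I-1 ? ·: qq|Qq|QQ
Q/I-2 aff ·: Qq|QQ
Q/II-1 ? I-1×I-2: qq|Qq|QQ
Q/II-2 ? I-1×I-2: qq|Qq|QQ
⇒ Q over [I-1,I-2,II-1,II-2]: 23 consistent
Z/I-1 ? ·: zz|Zz|ZZ
Z/I-2 aff ·: Zz|ZZ
Z/II-1 ? I-1×I-2: zz|Zz|ZZ
Z/II-2 ? I-1×I-2: zz|Zz|ZZ
⇒ Z over [I-1,I-2,II-1,II-2]: 23 consistent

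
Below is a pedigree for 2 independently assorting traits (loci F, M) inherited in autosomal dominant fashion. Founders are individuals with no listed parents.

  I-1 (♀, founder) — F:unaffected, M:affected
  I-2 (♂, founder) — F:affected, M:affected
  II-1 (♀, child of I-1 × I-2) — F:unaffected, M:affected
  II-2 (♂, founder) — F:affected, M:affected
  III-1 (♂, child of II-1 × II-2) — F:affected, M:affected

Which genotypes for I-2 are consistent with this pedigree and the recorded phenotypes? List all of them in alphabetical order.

I-2 ∈ {Ff MM, Ff Mm}

F/I-1 un ·: ff
F/I-2 aff ·: Ff
F/II-1 un I-1×I-2: ff
F/II-2 aff ·: Ff|FF
F/III-1 aff II-1×II-2: Ff
⇒ F over [I-1,I-2,II-1,II-2,III-1]: 2 consistent
M/I-1 aff ·: Mm|MM
M/I-2 aff ·: Mm|MM
M/II-1 aff I-1×I-2: Mm|MM
M/II-2 aff ·: Mm|MM
M/III-1 aff II-1×II-2: Mm|MM
⇒ M over [I-1,I-2,II-1,II-2,III-1]: 24 consistent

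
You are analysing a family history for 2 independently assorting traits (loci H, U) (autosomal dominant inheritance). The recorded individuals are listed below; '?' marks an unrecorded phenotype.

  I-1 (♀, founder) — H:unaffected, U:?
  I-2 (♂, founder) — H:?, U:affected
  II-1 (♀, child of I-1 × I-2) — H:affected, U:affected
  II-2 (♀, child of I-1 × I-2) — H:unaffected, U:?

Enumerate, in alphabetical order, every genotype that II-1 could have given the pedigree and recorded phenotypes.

H/I-1 un ·: hh
H/I-2 ? ·: Hh
H/II-1 aff I-1×I-2: Hh
H/II-2 un I-1×I-2: hh
⇒ H over [I-1,I-2,II-1,II-2]: 1 consistent
U/I-1 ? ·: uu|Uu|UU
U/I-2 aff ·: Uu|UU
U/II-1 aff I-1×I-2: Uu|UU
U/II-2 ? I-1×I-2: uu|Uu|UU
⇒ U over [I-1,I-2,II-1,II-2]: 18 consistent

II-1 ∈ {Hh UU, Hh Uu}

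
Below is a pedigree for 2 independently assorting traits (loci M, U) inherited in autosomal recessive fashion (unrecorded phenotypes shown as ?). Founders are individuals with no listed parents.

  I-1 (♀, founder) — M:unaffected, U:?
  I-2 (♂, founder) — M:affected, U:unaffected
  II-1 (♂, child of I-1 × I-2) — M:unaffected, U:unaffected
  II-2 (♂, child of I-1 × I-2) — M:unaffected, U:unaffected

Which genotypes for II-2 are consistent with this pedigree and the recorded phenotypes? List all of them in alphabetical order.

M/I-1 un ·: MM|Mm
M/I-2 aff ·: mm
M/II-1 un I-1×I-2: Mm
M/II-2 un I-1×I-2: Mm
⇒ M over [I-1,I-2,II-1,II-2]: 2 consistent
U/I-1 ? ·: UU|Uu|uu
U/I-2 un ·: UU|Uu
U/II-1 un I-1×I-2: UU|Uu
U/II-2 un I-1×I-2: UU|Uu
⇒ U over [I-1,I-2,II-1,II-2]: 15 consistent

II-2 ∈ {Mm UU, Mm Uu}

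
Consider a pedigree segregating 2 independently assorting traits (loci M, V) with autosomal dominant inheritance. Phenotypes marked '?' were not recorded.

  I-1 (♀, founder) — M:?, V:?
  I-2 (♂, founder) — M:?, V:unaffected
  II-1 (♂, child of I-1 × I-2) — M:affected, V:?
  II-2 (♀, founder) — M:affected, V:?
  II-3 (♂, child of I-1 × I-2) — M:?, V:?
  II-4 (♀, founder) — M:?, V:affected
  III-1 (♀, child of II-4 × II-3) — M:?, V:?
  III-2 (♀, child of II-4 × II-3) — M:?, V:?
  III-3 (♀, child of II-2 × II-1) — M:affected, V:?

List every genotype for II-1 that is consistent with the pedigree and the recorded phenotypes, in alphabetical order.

II-1 ∈ {MM Vv, MM vv, Mm Vv, Mm vv}

M/I-1 ? ·: mm|Mm|MM
M/I-2 ? ·: mm|Mm|MM
M/II-1 aff I-1×I-2: Mm|MM
M/II-2 aff ·: Mm|MM
M/II-3 ? I-1×I-2: mm|Mm|MM
M/II-4 ? ·: mm|Mm|MM
M/III-1 ? II-4×II-3: mm|Mm|MM
M/III-2 ? II-4×II-3: mm|Mm|MM
M/III-3 aff II-2×II-1: Mm|MM
⇒ M over [I-1,I-2,II-1,II-2,II-3,II-4,III-1,III-2,III-3]: 863 consistent
V/I-1 ? ·: vv|Vv|VV
V/I-2 un ·: vv
V/II-1 ? I-1×I-2: vv|Vv
V/II-2 ? ·: vv|Vv|VV
V/II-3 ? I-1×I-2: vv|Vv
V/II-4 aff ·: Vv|VV
V/III-1 ? II-4×II-3: vv|Vv|VV
V/III-2 ? II-4×II-3: vv|Vv|VV
V/III-3 ? II-2×II-1: vv|Vv|VV
⇒ V over [I-1,I-2,II-1,II-2,II-3,II-4,III-1,III-2,III-3]: 309 consistent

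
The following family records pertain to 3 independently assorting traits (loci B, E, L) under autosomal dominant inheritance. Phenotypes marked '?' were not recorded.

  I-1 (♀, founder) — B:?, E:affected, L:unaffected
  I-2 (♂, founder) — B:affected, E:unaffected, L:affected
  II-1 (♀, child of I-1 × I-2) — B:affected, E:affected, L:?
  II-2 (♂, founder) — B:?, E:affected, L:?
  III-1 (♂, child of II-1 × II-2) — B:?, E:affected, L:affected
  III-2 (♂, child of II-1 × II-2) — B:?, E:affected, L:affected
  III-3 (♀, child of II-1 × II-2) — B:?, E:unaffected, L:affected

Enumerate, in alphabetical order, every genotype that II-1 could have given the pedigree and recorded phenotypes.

B/I-1 ? ·: bb|Bb|BB
B/I-2 aff ·: Bb|BB
B/II-1 aff I-1×I-2: Bb|BB
B/II-2 ? ·: bb|Bb|BB
B/III-1 ? II-1×II-2: bb|Bb|BB
B/III-2 ? II-1×II-2: bb|Bb|BB
B/III-3 ? II-1×II-2: bb|Bb|BB
⇒ B over [I-1,I-2,II-1,II-2,III-1,III-2,III-3]: 255 consistent
E/I-1 aff ·: Ee|EE
E/I-2 un ·: ee
E/II-1 aff I-1×I-2: Ee
E/II-2 aff ·: Ee
E/III-1 aff II-1×II-2: Ee|EE
E/III-2 aff II-1×II-2: Ee|EE
E/III-3 un II-1×II-2: ee
⇒ E over [I-1,I-2,II-1,II-2,III-1,III-2,III-3]: 8 consistent
L/I-1 un ·: ll
L/I-2 aff ·: Ll|LL
L/II-1 ? I-1×I-2: ll|Ll
L/II-2 ? ·: ll|Ll|LL
L/III-1 aff II-1×II-2: Ll|LL
L/III-2 aff II-1×II-2: Ll|LL
L/III-3 aff II-1×II-2: Ll|LL
⇒ L over [I-1,I-2,II-1,II-2,III-1,III-2,III-3]: 36 consistent

II-1 ∈ {BB Ee Ll, BB Ee ll, Bb Ee Ll, Bb Ee ll}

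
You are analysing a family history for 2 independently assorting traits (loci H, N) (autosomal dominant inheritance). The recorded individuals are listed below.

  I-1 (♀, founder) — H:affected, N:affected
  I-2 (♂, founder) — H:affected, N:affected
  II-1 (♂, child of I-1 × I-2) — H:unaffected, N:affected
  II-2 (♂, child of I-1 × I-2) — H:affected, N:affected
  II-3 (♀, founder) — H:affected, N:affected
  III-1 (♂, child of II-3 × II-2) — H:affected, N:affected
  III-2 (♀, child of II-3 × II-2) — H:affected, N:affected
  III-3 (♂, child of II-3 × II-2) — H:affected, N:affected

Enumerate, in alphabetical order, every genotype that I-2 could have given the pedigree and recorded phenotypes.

H/I-1 aff ·: Hh
H/I-2 aff ·: Hh
H/II-1 un I-1×I-2: hh
H/II-2 aff I-1×I-2: Hh|HH
H/II-3 aff ·: Hh|HH
H/III-1 aff II-3×II-2: Hh|HH
H/III-2 aff II-3×II-2: Hh|HH
H/III-3 aff II-3×II-2: Hh|HH
⇒ H over [I-1,I-2,II-1,II-2,II-3,III-1,III-2,III-3]: 25 consistent
N/I-1 aff ·: Nn|NN
N/I-2 aff ·: Nn|NN
N/II-1 aff I-1×I-2: Nn|NN
N/II-2 aff I-1×I-2: Nn|NN
N/II-3 aff ·: Nn|NN
N/III-1 aff II-3×II-2: Nn|NN
N/III-2 aff II-3×II-2: Nn|NN
N/III-3 aff II-3×II-2: Nn|NN
⇒ N over [I-1,I-2,II-1,II-2,II-3,III-1,III-2,III-3]: 159 consistent

I-2 ∈ {Hh NN, Hh Nn}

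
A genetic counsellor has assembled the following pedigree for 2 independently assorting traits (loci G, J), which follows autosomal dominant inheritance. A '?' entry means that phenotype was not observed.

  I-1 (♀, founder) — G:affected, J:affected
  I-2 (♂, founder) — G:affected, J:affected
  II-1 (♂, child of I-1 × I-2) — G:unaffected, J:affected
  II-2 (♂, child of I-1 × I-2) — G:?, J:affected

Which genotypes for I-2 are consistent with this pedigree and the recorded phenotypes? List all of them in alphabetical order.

G/I-1 aff ·: Gg
G/I-2 aff ·: Gg
G/II-1 un I-1×I-2: gg
G/II-2 ? I-1×I-2: gg|Gg|GG
⇒ G over [I-1,I-2,II-1,II-2]: 3 consistent
J/I-1 aff ·: Jj|JJ
J/I-2 aff ·: Jj|JJ
J/II-1 aff I-1×I-2: Jj|JJ
J/II-2 aff I-1×I-2: Jj|JJ
⇒ J over [I-1,I-2,II-1,II-2]: 13 consistent

I-2 ∈ {Gg JJ, Gg Jj}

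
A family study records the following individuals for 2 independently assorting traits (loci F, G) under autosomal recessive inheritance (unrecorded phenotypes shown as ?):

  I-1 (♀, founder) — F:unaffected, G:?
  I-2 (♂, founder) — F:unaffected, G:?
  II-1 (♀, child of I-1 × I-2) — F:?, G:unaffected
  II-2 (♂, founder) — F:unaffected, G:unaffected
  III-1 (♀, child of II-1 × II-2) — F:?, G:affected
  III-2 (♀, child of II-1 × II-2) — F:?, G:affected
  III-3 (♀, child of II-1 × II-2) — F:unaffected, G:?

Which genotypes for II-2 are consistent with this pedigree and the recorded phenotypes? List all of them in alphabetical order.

II-2 ∈ {FF Gg, Ff Gg}

F/I-1 un ·: FF|Ff
F/I-2 un ·: FF|Ff
F/II-1 ? I-1×I-2: FF|Ff|ff
F/II-2 un ·: FF|Ff
F/III-1 ? II-1×II-2: FF|Ff|ff
F/III-2 ? II-1×II-2: FF|Ff|ff
F/III-3 un II-1×II-2: FF|Ff
⇒ F over [I-1,I-2,II-1,II-2,III-1,III-2,III-3]: 119 consistent
G/I-1 ? ·: GG|Gg|gg
G/I-2 ? ·: GG|Gg|gg
G/II-1 un I-1×I-2: Gg
G/II-2 un ·: Gg
G/III-1 aff II-1×II-2: gg
G/III-2 aff II-1×II-2: gg
G/III-3 ? II-1×II-2: GG|Gg|gg
⇒ G over [I-1,I-2,II-1,II-2,III-1,III-2,III-3]: 21 consistent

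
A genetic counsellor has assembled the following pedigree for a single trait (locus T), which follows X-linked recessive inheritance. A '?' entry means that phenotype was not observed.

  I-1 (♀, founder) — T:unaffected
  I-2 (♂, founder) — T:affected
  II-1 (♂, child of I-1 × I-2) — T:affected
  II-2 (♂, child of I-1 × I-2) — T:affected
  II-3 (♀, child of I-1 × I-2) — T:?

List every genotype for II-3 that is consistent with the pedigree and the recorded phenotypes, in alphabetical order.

T/I-1 un ·: X^TX^t
T/I-2 aff ·: X^tY
T/II-1 aff I-1×I-2: X^tY
T/II-2 aff I-1×I-2: X^tY
T/II-3 ? I-1×I-2: X^TX^t|X^tX^t
⇒ T over [I-1,I-2,II-1,II-2,II-3]: 2 consistent

II-3 ∈ {X^TX^t, X^tX^t}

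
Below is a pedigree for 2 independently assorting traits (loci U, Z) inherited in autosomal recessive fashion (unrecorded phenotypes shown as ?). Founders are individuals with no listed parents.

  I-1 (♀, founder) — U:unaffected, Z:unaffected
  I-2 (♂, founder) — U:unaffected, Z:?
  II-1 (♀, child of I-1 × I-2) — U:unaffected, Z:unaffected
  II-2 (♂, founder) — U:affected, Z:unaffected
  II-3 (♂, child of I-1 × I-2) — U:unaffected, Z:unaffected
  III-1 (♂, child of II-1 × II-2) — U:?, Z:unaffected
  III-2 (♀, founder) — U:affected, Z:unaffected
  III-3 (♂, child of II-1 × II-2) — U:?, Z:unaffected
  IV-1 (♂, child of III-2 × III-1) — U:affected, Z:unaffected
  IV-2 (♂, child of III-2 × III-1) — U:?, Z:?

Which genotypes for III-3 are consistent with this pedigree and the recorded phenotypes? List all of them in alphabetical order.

U/I-1 un ·: UU|Uu
U/I-2 un ·: UU|Uu
U/II-1 un I-1×I-2: UU|Uu
U/II-2 aff ·: uu
U/II-3 un I-1×I-2: UU|Uu
U/III-1 ? II-1×II-2: Uu|uu
U/III-2 aff ·: uu
U/III-3 ? II-1×II-2: Uu|uu
U/IV-1 aff III-2×III-1: uu
U/IV-2 ? III-2×III-1: Uu|uu
⇒ U over [I-1,I-2,II-1,II-2,II-3,III-1,III-2,III-3,IV-1,IV-2]: 50 consistent
Z/I-1 un ·: ZZ|Zz
Z/I-2 ? ·: ZZ|Zz|zz
Z/II-1 un I-1×I-2: ZZ|Zz
Z/II-2 un ·: ZZ|Zz
Z/II-3 un I-1×I-2: ZZ|Zz
Z/III-1 un II-1×II-2: ZZ|Zz
Z/III-2 un ·: ZZ|Zz
Z/III-3 un II-1×II-2: ZZ|Zz
Z/IV-1 un III-2×III-1: ZZ|Zz
Z/IV-2 ? III-2×III-1: ZZ|Zz|zz
⇒ Z over [I-1,I-2,II-1,II-2,II-3,III-1,III-2,III-3,IV-1,IV-2]: 725 consistent

III-3 ∈ {Uu ZZ, Uu Zz, uu ZZ, uu Zz}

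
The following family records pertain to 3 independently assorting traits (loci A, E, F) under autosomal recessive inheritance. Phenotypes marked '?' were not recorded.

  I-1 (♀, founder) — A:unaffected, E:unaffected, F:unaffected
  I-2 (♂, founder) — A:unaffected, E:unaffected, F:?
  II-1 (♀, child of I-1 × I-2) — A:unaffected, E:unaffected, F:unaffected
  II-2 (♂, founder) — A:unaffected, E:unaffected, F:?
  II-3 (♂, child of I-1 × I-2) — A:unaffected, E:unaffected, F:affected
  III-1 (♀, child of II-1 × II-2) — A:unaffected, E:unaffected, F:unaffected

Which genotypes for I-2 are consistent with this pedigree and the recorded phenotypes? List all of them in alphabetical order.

I-2 ∈ {AA EE Ff, AA EE ff, AA Ee Ff, AA Ee ff, Aa EE Ff, Aa EE ff, Aa Ee Ff, Aa Ee ff}

A/I-1 un ·: AA|Aa
A/I-2 un ·: AA|Aa
A/II-1 un I-1×I-2: AA|Aa
A/II-2 un ·: AA|Aa
A/II-3 un I-1×I-2: AA|Aa
A/III-1 un II-1×II-2: AA|Aa
⇒ A over [I-1,I-2,II-1,II-2,II-3,III-1]: 45 consistent
E/I-1 un ·: EE|Ee
E/I-2 un ·: EE|Ee
E/II-1 un I-1×I-2: EE|Ee
E/II-2 un ·: EE|Ee
E/II-3 un I-1×I-2: EE|Ee
E/III-1 un II-1×II-2: EE|Ee
⇒ E over [I-1,I-2,II-1,II-2,II-3,III-1]: 45 consistent
F/I-1 un ·: Ff
F/I-2 ? ·: Ff|ff
F/II-1 un I-1×I-2: FF|Ff
F/II-2 ? ·: FF|Ff|ff
F/II-3 aff I-1×I-2: ff
F/III-1 un II-1×II-2: FF|Ff
⇒ F over [I-1,I-2,II-1,II-2,II-3,III-1]: 14 consistent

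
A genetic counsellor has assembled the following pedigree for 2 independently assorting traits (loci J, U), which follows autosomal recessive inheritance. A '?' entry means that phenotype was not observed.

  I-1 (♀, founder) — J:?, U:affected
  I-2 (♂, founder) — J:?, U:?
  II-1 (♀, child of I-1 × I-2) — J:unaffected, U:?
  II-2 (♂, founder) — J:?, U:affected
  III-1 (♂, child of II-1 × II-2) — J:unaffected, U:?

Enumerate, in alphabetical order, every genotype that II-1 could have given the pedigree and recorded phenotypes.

J/I-1 ? ·: JJ|Jj|jj
J/I-2 ? ·: JJ|Jj|jj
J/II-1 un I-1×I-2: JJ|Jj
J/II-2 ? ·: JJ|Jj|jj
J/III-1 un II-1×II-2: JJ|Jj
⇒ J over [I-1,I-2,II-1,II-2,III-1]: 51 consistent
U/I-1 aff ·: uu
U/I-2 ? ·: UU|Uu|uu
U/II-1 ? I-1×I-2: Uu|uu
U/II-2 aff ·: uu
U/III-1 ? II-1×II-2: Uu|uu
⇒ U over [I-1,I-2,II-1,II-2,III-1]: 6 consistent

II-1 ∈ {JJ Uu, JJ uu, Jj Uu, Jj uu}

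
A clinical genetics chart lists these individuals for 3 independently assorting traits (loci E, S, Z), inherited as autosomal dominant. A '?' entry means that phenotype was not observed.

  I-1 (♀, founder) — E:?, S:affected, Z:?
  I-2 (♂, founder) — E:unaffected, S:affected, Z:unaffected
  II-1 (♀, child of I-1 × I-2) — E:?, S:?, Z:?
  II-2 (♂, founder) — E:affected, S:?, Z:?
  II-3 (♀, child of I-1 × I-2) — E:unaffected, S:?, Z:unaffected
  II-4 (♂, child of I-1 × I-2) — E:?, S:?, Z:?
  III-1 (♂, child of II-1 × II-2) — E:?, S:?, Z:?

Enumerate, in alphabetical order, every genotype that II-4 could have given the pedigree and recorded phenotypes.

E/I-1 ? ·: ee|Ee
E/I-2 un ·: ee
E/II-1 ? I-1×I-2: ee|Ee
E/II-2 aff ·: Ee|EE
E/II-3 un I-1×I-2: ee
E/II-4 ? I-1×I-2: ee|Ee
E/III-1 ? II-1×II-2: ee|Ee|EE
⇒ E over [I-1,I-2,II-1,II-2,II-3,II-4,III-1]: 19 consistent
S/I-1 aff ·: Ss|SS
S/I-2 aff ·: Ss|SS
S/II-1 ? I-1×I-2: ss|Ss|SS
S/II-2 ? ·: ss|Ss|SS
S/II-3 ? I-1×I-2: ss|Ss|SS
S/II-4 ? I-1×I-2: ss|Ss|SS
S/III-1 ? II-1×II-2: ss|Ss|SS
⇒ S over [I-1,I-2,II-1,II-2,II-3,II-4,III-1]: 227 consistent
Z/I-1 ? ·: zz|Zz
Z/I-2 un ·: zz
Z/II-1 ? I-1×I-2: zz|Zz
Z/II-2 ? ·: zz|Zz|ZZ
Z/II-3 un I-1×I-2: zz
Z/II-4 ? I-1×I-2: zz|Zz
Z/III-1 ? II-1×II-2: zz|Zz|ZZ
⇒ Z over [I-1,I-2,II-1,II-2,II-3,II-4,III-1]: 26 consistent

II-4 ∈ {Ee SS Zz, Ee SS zz, Ee Ss Zz, Ee Ss zz, Ee ss Zz, Ee ss zz, ee SS Zz, ee SS zz, ee Ss Zz, ee Ss zz, ee ss Zz, ee ss zz}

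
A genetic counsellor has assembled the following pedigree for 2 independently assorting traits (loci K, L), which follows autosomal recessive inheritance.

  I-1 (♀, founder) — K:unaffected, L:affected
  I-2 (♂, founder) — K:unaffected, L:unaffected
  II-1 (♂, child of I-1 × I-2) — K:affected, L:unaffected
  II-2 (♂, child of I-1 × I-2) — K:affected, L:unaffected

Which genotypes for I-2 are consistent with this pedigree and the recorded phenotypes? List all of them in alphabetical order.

I-2 ∈ {Kk LL, Kk Ll}

K/I-1 un ·: Kk
K/I-2 un ·: Kk
K/II-1 aff I-1×I-2: kk
K/II-2 aff I-1×I-2: kk
⇒ K over [I-1,I-2,II-1,II-2]: 1 consistent
L/I-1 aff ·: ll
L/I-2 un ·: LL|Ll
L/II-1 un I-1×I-2: Ll
L/II-2 un I-1×I-2: Ll
⇒ L over [I-1,I-2,II-1,II-2]: 2 consistent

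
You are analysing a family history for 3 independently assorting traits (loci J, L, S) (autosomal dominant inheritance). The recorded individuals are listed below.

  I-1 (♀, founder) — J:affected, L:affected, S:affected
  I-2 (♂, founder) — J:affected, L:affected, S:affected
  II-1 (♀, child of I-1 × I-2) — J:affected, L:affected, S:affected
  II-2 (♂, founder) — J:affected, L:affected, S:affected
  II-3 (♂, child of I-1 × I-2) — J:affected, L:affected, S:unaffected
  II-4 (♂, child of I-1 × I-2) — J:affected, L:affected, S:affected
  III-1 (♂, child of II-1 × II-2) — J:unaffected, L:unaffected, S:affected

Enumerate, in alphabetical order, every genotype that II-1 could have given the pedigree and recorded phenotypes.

II-1 ∈ {Jj Ll SS, Jj Ll Ss}

J/I-1 aff ·: Jj|JJ
J/I-2 aff ·: Jj|JJ
J/II-1 aff I-1×I-2: Jj
J/II-2 aff ·: Jj
J/II-3 aff I-1×I-2: Jj|JJ
J/II-4 aff I-1×I-2: Jj|JJ
J/III-1 un II-1×II-2: jj
⇒ J over [I-1,I-2,II-1,II-2,II-3,II-4,III-1]: 12 consistent
L/I-1 aff ·: Ll|LL
L/I-2 aff ·: Ll|LL
L/II-1 aff I-1×I-2: Ll
L/II-2 aff ·: Ll
L/II-3 aff I-1×I-2: Ll|LL
L/II-4 aff I-1×I-2: Ll|LL
L/III-1 un II-1×II-2: ll
⇒ L over [I-1,I-2,II-1,II-2,II-3,II-4,III-1]: 12 consistent
S/I-1 aff ·: Ss
S/I-2 aff ·: Ss
S/II-1 aff I-1×I-2: Ss|SS
S/II-2 aff ·: Ss|SS
S/II-3 un I-1×I-2: ss
S/II-4 aff I-1×I-2: Ss|SS
S/III-1 aff II-1×II-2: Ss|SS
⇒ S over [I-1,I-2,II-1,II-2,II-3,II-4,III-1]: 14 consistent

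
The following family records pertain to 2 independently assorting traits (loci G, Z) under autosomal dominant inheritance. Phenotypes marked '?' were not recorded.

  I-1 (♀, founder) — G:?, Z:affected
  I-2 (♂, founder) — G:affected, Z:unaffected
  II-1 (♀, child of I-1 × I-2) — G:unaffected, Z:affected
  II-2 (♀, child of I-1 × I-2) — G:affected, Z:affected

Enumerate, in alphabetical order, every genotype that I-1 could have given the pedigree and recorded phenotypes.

G/I-1 ? ·: gg|Gg
G/I-2 aff ·: Gg
G/II-1 un I-1×I-2: gg
G/II-2 aff I-1×I-2: Gg|GG
⇒ G over [I-1,I-2,II-1,II-2]: 3 consistent
Z/I-1 aff ·: Zz|ZZ
Z/I-2 un ·: zz
Z/II-1 aff I-1×I-2: Zz
Z/II-2 aff I-1×I-2: Zz
⇒ Z over [I-1,I-2,II-1,II-2]: 2 consistent

I-1 ∈ {Gg ZZ, Gg Zz, gg ZZ, gg Zz}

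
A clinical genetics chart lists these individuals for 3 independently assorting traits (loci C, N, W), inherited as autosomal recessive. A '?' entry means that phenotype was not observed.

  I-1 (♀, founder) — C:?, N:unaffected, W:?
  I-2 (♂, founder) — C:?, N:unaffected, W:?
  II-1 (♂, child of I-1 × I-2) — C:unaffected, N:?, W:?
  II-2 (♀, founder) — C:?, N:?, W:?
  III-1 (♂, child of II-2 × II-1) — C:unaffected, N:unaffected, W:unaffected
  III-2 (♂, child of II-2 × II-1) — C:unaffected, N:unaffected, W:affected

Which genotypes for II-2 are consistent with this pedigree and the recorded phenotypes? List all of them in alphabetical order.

C/I-1 ? ·: CC|Cc|cc
C/I-2 ? ·: CC|Cc|cc
C/II-1 un I-1×I-2: CC|Cc
C/II-2 ? ·: CC|Cc|cc
C/III-1 un II-2×II-1: CC|Cc
C/III-2 un II-2×II-1: CC|Cc
⇒ C over [I-1,I-2,II-1,II-2,III-1,III-2]: 87 consistent
N/I-1 un ·: NN|Nn
N/I-2 un ·: NN|Nn
N/II-1 ? I-1×I-2: NN|Nn|nn
N/II-2 ? ·: NN|Nn|nn
N/III-1 un II-2×II-1: NN|Nn
N/III-2 un II-2×II-1: NN|Nn
⇒ N over [I-1,I-2,II-1,II-2,III-1,III-2]: 53 consistent
W/I-1 ? ·: WW|Ww|ww
W/I-2 ? ·: WW|Ww|ww
W/II-1 ? I-1×I-2: Ww|ww
W/II-2 ? ·: Ww|ww
W/III-1 un II-2×II-1: WW|Ww
W/III-2 aff II-2×II-1: ww
⇒ W over [I-1,I-2,II-1,II-2,III-1,III-2]: 25 consistent

II-2 ∈ {CC NN Ww, CC NN ww, CC Nn Ww, CC Nn ww, CC nn Ww, CC nn ww, Cc NN Ww, Cc NN ww, Cc Nn Ww, Cc Nn ww, Cc nn Ww, Cc nn ww, cc NN Ww, cc NN ww, cc Nn Ww, cc Nn ww, cc nn Ww, cc nn ww}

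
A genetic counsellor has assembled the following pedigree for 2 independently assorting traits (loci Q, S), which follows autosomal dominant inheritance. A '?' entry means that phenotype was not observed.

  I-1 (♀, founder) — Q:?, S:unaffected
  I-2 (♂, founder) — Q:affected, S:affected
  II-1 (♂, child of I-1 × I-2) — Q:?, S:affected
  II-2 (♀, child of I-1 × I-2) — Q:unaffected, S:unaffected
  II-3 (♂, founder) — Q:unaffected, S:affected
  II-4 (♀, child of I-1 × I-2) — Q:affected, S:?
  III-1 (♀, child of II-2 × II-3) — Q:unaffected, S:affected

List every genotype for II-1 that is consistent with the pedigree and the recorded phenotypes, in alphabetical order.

II-1 ∈ {QQ Ss, Qq Ss, qq Ss}

Q/I-1 ? ·: qq|Qq
Q/I-2 aff ·: Qq
Q/II-1 ? I-1×I-2: qq|Qq|QQ
Q/II-2 un I-1×I-2: qq
Q/II-3 un ·: qq
Q/II-4 aff I-1×I-2: Qq|QQ
Q/III-1 un II-2×II-3: qq
⇒ Q over [I-1,I-2,II-1,II-2,II-3,II-4,III-1]: 8 consistent
S/I-1 un ·: ss
S/I-2 aff ·: Ss
S/II-1 aff I-1×I-2: Ss
S/II-2 un I-1×I-2: ss
S/II-3 aff ·: Ss|SS
S/II-4 ? I-1×I-2: ss|Ss
S/III-1 aff II-2×II-3: Ss
⇒ S over [I-1,I-2,II-1,II-2,II-3,II-4,III-1]: 4 consistent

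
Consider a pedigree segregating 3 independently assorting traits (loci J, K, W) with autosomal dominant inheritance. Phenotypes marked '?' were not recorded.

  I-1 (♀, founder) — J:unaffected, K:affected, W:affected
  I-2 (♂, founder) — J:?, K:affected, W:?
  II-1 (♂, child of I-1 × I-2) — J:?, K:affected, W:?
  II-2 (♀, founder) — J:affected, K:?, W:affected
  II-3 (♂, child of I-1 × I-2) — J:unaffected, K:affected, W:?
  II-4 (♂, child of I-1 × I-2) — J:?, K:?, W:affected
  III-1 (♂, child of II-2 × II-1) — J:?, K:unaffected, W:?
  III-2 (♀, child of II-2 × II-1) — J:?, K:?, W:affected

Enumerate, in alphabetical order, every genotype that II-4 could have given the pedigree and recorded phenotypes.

J/I-1 un ·: jj
J/I-2 ? ·: jj|Jj
J/II-1 ? I-1×I-2: jj|Jj
J/II-2 aff ·: Jj|JJ
J/II-3 un I-1×I-2: jj
J/II-4 ? I-1×I-2: jj|Jj
J/III-1 ? II-2×II-1: jj|Jj|JJ
J/III-2 ? II-2×II-1: jj|Jj|JJ
⇒ J over [I-1,I-2,II-1,II-2,II-3,II-4,III-1,III-2]: 41 consistent
K/I-1 aff ·: Kk|KK
K/I-2 aff ·: Kk|KK
K/II-1 aff I-1×I-2: Kk
K/II-2 ? ·: kk|Kk
K/II-3 aff I-1×I-2: Kk|KK
K/II-4 ? I-1×I-2: kk|Kk|KK
K/III-1 un II-2×II-1: kk
K/III-2 ? II-2×II-1: kk|Kk|KK
⇒ K over [I-1,I-2,II-1,II-2,II-3,II-4,III-1,III-2]: 70 consistent
W/I-1 aff ·: Ww|WW
W/I-2 ? ·: ww|Ww|WW
W/II-1 ? I-1×I-2: ww|Ww|WW
W/II-2 aff ·: Ww|WW
W/II-3 ? I-1×I-2: ww|Ww|WW
W/II-4 aff I-1×I-2: Ww|WW
W/III-1 ? II-2×II-1: ww|Ww|WW
W/III-2 aff II-2×II-1: Ww|WW
⇒ W over [I-1,I-2,II-1,II-2,II-3,II-4,III-1,III-2]: 269 consistent

II-4 ∈ {Jj KK WW, Jj KK Ww, Jj Kk WW, Jj Kk Ww, Jj kk WW, Jj kk Ww, jj KK WW, jj KK Ww, jj Kk WW, jj Kk Ww, jj kk WW, jj kk Ww}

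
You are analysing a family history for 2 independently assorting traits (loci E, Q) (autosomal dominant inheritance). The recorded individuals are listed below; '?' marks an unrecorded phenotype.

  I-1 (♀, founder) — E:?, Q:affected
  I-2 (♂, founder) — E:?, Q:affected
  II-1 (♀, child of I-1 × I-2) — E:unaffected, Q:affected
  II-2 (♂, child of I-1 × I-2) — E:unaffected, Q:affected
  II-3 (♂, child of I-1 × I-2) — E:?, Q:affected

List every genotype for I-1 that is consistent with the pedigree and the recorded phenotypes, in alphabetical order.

E/I-1 ? ·: ee|Ee
E/I-2 ? ·: ee|Ee
E/II-1 un I-1×I-2: ee
E/II-2 un I-1×I-2: ee
E/II-3 ? I-1×I-2: ee|Ee|EE
⇒ E over [I-1,I-2,II-1,II-2,II-3]: 8 consistent
Q/I-1 aff ·: Qq|QQ
Q/I-2 aff ·: Qq|QQ
Q/II-1 aff I-1×I-2: Qq|QQ
Q/II-2 aff I-1×I-2: Qq|QQ
Q/II-3 aff I-1×I-2: Qq|QQ
⇒ Q over [I-1,I-2,II-1,II-2,II-3]: 25 consistent

I-1 ∈ {Ee QQ, Ee Qq, ee QQ, ee Qq}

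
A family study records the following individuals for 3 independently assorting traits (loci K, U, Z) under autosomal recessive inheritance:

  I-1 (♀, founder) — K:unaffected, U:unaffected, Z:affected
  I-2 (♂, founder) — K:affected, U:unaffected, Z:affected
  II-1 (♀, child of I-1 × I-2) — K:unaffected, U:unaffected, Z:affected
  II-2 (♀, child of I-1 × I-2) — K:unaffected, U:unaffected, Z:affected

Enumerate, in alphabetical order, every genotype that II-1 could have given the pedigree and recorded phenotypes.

II-1 ∈ {Kk UU zz, Kk Uu zz}

K/I-1 un ·: KK|Kk
K/I-2 aff ·: kk
K/II-1 un I-1×I-2: Kk
K/II-2 un I-1×I-2: Kk
⇒ K over [I-1,I-2,II-1,II-2]: 2 consistent
U/I-1 un ·: UU|Uu
U/I-2 un ·: UU|Uu
U/II-1 un I-1×I-2: UU|Uu
U/II-2 un I-1×I-2: UU|Uu
⇒ U over [I-1,I-2,II-1,II-2]: 13 consistent
Z/I-1 aff ·: zz
Z/I-2 aff ·: zz
Z/II-1 aff I-1×I-2: zz
Z/II-2 aff I-1×I-2: zz
⇒ Z over [I-1,I-2,II-1,II-2]: 1 consistent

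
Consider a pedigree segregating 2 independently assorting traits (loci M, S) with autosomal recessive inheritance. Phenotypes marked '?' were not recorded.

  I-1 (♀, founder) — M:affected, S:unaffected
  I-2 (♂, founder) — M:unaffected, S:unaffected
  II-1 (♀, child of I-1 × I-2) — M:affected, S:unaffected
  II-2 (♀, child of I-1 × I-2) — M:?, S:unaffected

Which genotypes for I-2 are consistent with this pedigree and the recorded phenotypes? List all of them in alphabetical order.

I-2 ∈ {Mm SS, Mm Ss}

M/I-1 aff ·: mm
M/I-2 un ·: Mm
M/II-1 aff I-1×I-2: mm
M/II-2 ? I-1×I-2: Mm|mm
⇒ M over [I-1,I-2,II-1,II-2]: 2 consistent
S/I-1 un ·: SS|Ss
S/I-2 un ·: SS|Ss
S/II-1 un I-1×I-2: SS|Ss
S/II-2 un I-1×I-2: SS|Ss
⇒ S over [I-1,I-2,II-1,II-2]: 13 consistent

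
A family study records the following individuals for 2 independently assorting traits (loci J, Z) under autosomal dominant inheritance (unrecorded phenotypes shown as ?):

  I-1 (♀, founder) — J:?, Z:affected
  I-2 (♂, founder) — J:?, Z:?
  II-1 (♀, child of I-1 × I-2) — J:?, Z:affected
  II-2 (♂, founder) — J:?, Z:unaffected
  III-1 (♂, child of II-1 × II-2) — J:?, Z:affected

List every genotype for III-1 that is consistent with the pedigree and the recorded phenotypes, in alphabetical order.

J/I-1 ? ·: jj|Jj|JJ
J/I-2 ? ·: jj|Jj|JJ
J/II-1 ? I-1×I-2: jj|Jj|JJ
J/II-2 ? ·: jj|Jj|JJ
J/III-1 ? II-1×II-2: jj|Jj|JJ
⇒ J over [I-1,I-2,II-1,II-2,III-1]: 81 consistent
Z/I-1 aff ·: Zz|ZZ
Z/I-2 ? ·: zz|Zz|ZZ
Z/II-1 aff I-1×I-2: Zz|ZZ
Z/II-2 un ·: zz
Z/III-1 aff II-1×II-2: Zz
⇒ Z over [I-1,I-2,II-1,II-2,III-1]: 9 consistent

III-1 ∈ {JJ Zz, Jj Zz, jj Zz}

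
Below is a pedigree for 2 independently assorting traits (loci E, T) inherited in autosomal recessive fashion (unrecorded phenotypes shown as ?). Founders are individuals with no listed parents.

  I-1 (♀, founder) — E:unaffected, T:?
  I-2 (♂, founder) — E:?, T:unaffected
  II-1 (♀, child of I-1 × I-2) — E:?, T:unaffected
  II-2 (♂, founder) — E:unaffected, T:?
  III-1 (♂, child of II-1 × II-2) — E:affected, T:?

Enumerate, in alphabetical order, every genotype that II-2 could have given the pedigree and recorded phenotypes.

E/I-1 un ·: EE|Ee
E/I-2 ? ·: EE|Ee|ee
E/II-1 ? I-1×I-2: Ee|ee
E/II-2 un ·: Ee
E/III-1 aff II-1×II-2: ee
⇒ E over [I-1,I-2,II-1,II-2,III-1]: 7 consistent
T/I-1 ? ·: TT|Tt|tt
T/I-2 un ·: TT|Tt
T/II-1 un I-1×I-2: TT|Tt
T/II-2 ? ·: TT|Tt|tt
T/III-1 ? II-1×II-2: TT|Tt|tt
⇒ T over [I-1,I-2,II-1,II-2,III-1]: 51 consistent

II-2 ∈ {Ee TT, Ee Tt, Ee tt}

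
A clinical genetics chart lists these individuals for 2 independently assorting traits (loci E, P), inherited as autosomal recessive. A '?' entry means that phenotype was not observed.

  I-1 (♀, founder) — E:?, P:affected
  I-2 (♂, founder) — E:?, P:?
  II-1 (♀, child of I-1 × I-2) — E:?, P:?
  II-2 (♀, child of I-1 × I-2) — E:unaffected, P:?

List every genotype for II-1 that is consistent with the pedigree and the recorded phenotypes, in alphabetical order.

II-1 ∈ {EE Pp, EE pp, Ee Pp, Ee pp, ee Pp, ee pp}

E/I-1 ? ·: EE|Ee|ee
E/I-2 ? ·: EE|Ee|ee
E/II-1 ? I-1×I-2: EE|Ee|ee
E/II-2 un I-1×I-2: EE|Ee
⇒ E over [I-1,I-2,II-1,II-2]: 21 consistent
P/I-1 aff ·: pp
P/I-2 ? ·: PP|Pp|pp
P/II-1 ? I-1×I-2: Pp|pp
P/II-2 ? I-1×I-2: Pp|pp
⇒ P over [I-1,I-2,II-1,II-2]: 6 consistent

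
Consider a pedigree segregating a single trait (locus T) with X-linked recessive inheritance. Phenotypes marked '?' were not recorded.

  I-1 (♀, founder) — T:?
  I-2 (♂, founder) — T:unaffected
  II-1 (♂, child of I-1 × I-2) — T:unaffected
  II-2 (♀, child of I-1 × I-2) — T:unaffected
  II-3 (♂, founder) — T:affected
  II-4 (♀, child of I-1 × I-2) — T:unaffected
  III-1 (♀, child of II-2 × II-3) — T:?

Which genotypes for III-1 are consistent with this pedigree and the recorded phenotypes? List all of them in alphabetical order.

III-1 ∈ {X^TX^t, X^tX^t}

T/I-1 ? ·: X^TX^T|X^TX^t
T/I-2 un ·: X^TY
T/II-1 un I-1×I-2: X^TY
T/II-2 un I-1×I-2: X^TX^T|X^TX^t
T/II-3 aff ·: X^tY
T/II-4 un I-1×I-2: X^TX^T|X^TX^t
T/III-1 ? II-2×II-3: X^TX^t|X^tX^t
⇒ T over [I-1,I-2,II-1,II-2,II-3,II-4,III-1]: 7 consistent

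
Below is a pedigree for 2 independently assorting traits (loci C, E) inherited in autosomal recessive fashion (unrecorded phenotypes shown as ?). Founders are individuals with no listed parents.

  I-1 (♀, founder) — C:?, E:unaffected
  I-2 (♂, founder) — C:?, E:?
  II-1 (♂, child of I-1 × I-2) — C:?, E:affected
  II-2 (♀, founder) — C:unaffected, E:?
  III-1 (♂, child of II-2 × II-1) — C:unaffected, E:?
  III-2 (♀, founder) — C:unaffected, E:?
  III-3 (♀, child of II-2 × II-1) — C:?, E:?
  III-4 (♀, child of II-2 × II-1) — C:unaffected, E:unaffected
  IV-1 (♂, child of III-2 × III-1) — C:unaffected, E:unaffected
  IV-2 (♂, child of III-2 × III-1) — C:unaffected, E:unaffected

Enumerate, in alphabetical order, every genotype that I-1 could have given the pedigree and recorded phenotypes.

C/I-1 ? ·: CC|Cc|cc
C/I-2 ? ·: CC|Cc|cc
C/II-1 ? I-1×I-2: CC|Cc|cc
C/II-2 un ·: CC|Cc
C/III-1 un II-2×II-1: CC|Cc
C/III-2 un ·: CC|Cc
C/III-3 ? II-2×II-1: CC|Cc|cc
C/III-4 un II-2×II-1: CC|Cc
C/IV-1 un III-2×III-1: CC|Cc
C/IV-2 un III-2×III-1: CC|Cc
⇒ C over [I-1,I-2,II-1,II-2,III-1,III-2,III-3,III-4,IV-1,IV-2]: 1234 consistent
E/I-1 un ·: Ee
E/I-2 ? ·: Ee|ee
E/II-1 aff I-1×I-2: ee
E/II-2 ? ·: EE|Ee
E/III-1 ? II-2×II-1: Ee|ee
E/III-2 ? ·: EE|Ee|ee
E/III-3 ? II-2×II-1: Ee|ee
E/III-4 un II-2×II-1: Ee
E/IV-1 un III-2×III-1: EE|Ee
E/IV-2 un III-2×III-1: EE|Ee
⇒ E over [I-1,I-2,II-1,II-2,III-1,III-2,III-3,III-4,IV-1,IV-2]: 62 consistent

I-1 ∈ {CC Ee, Cc Ee, cc Ee}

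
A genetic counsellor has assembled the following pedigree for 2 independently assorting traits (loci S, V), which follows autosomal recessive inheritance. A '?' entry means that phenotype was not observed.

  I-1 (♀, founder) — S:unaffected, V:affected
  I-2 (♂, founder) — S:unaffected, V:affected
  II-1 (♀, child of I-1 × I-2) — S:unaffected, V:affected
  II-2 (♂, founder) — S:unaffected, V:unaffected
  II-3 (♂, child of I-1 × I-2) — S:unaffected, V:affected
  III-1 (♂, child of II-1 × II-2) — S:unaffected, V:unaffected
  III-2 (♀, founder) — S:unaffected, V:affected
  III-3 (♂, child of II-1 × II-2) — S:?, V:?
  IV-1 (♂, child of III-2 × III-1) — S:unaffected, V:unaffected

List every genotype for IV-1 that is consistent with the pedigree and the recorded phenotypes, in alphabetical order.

S/I-1 un ·: SS|Ss
S/I-2 un ·: SS|Ss
S/II-1 un I-1×I-2: SS|Ss
S/II-2 un ·: SS|Ss
S/II-3 un I-1×I-2: SS|Ss
S/III-1 un II-1×II-2: SS|Ss
S/III-2 un ·: SS|Ss
S/III-3 ? II-1×II-2: SS|Ss|ss
S/IV-1 un III-2×III-1: SS|Ss
⇒ S over [I-1,I-2,II-1,II-2,II-3,III-1,III-2,III-3,IV-1]: 329 consistent
V/I-1 aff ·: vv
V/I-2 aff ·: vv
V/II-1 aff I-1×I-2: vv
V/II-2 un ·: VV|Vv
V/II-3 aff I-1×I-2: vv
V/III-1 un II-1×II-2: Vv
V/III-2 aff ·: vv
V/III-3 ? II-1×II-2: Vv|vv
V/IV-1 un III-2×III-1: Vv
⇒ V over [I-1,I-2,II-1,II-2,II-3,III-1,III-2,III-3,IV-1]: 3 consistent

IV-1 ∈ {SS Vv, Ss Vv}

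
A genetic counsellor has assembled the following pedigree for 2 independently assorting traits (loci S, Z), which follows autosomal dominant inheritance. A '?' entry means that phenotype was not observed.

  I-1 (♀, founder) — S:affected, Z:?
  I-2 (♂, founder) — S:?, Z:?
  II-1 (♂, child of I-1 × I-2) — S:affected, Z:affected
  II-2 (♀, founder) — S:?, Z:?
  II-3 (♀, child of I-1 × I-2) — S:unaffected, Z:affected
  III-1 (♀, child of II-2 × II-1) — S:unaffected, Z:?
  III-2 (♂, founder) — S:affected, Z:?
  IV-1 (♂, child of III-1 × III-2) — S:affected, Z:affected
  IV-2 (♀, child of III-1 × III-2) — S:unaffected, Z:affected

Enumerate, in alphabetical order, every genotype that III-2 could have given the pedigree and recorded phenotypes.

III-2 ∈ {Ss ZZ, Ss Zz, Ss zz}

S/I-1 aff ·: Ss
S/I-2 ? ·: ss|Ss
S/II-1 aff I-1×I-2: Ss
S/II-2 ? ·: ss|Ss
S/II-3 un I-1×I-2: ss
S/III-1 un II-2×II-1: ss
S/III-2 aff ·: Ss
S/IV-1 aff III-1×III-2: Ss
S/IV-2 un III-1×III-2: ss
⇒ S over [I-1,I-2,II-1,II-2,II-3,III-1,III-2,IV-1,IV-2]: 4 consistent
Z/I-1 ? ·: zz|Zz|ZZ
Z/I-2 ? ·: zz|Zz|ZZ
Z/II-1 aff I-1×I-2: Zz|ZZ
Z/II-2 ? ·: zz|Zz|ZZ
Z/II-3 aff I-1×I-2: Zz|ZZ
Z/III-1 ? II-2×II-1: zz|Zz|ZZ
Z/III-2 ? ·: zz|Zz|ZZ
Z/IV-1 aff III-1×III-2: Zz|ZZ
Z/IV-2 aff III-1×III-2: Zz|ZZ
⇒ Z over [I-1,I-2,II-1,II-2,II-3,III-1,III-2,IV-1,IV-2]: 640 consistent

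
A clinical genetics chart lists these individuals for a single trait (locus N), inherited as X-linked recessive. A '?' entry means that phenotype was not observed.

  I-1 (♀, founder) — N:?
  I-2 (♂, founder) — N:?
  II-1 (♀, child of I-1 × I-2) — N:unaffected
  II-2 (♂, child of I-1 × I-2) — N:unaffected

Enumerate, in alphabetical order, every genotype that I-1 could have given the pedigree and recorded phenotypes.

N/I-1 ? ·: X^NX^N|X^NX^n
N/I-2 ? ·: X^NY|X^nY
N/II-1 un I-1×I-2: X^NX^N|X^NX^n
N/II-2 un I-1×I-2: X^NY
⇒ N over [I-1,I-2,II-1,II-2]: 5 consistent

I-1 ∈ {X^NX^N, X^NX^n}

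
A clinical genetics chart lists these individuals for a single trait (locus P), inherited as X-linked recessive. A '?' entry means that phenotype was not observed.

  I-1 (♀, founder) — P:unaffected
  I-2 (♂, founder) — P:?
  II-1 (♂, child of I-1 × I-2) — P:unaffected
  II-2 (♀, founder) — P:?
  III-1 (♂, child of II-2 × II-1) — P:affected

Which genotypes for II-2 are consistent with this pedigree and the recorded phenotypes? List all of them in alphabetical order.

II-2 ∈ {X^PX^p, X^pX^p}

P/I-1 un ·: X^PX^P|X^PX^p
P/I-2 ? ·: X^PY|X^pY
P/II-1 un I-1×I-2: X^PY
P/II-2 ? ·: X^PX^p|X^pX^p
P/III-1 aff II-2×II-1: X^pY
⇒ P over [I-1,I-2,II-1,II-2,III-1]: 8 consistent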